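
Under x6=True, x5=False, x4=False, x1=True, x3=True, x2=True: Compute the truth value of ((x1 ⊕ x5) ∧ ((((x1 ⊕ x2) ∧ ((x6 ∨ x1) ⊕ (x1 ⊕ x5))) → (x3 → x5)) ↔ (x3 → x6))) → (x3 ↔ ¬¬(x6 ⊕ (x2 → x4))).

x1 ⊕ x5 = True ⊕ False = True
x1 ⊕ x2 = True ⊕ True = False
x6 ∨ x1 = True ∨ True = True
x1 ⊕ x5 = True ⊕ False = True
(x6 ∨ x1) ⊕ (x1 ⊕ x5) = True ⊕ True = False
(x1 ⊕ x2) ∧ ((x6 ∨ x1) ⊕ (x1 ⊕ x5)) = False ∧ False = False
x3 → x5 = True → False = False
((x1 ⊕ x2) ∧ ((x6 ∨ x1) ⊕ (x1 ⊕ x5))) → (x3 → x5) = False → False = True
x3 → x6 = True → True = True
(((x1 ⊕ x2) ∧ ((x6 ∨ x1) ⊕ (x1 ⊕ x5))) → (x3 → x5)) ↔ (x3 → x6) = True ↔ True = True
(x1 ⊕ x5) ∧ ((((x1 ⊕ x2) ∧ ((x6 ∨ x1) ⊕ (x1 ⊕ x5))) → (x3 → x5)) ↔ (x3 → x6)) = True ∧ True = True
x2 → x4 = True → False = False
x6 ⊕ (x2 → x4) = True ⊕ False = True
¬(x6 ⊕ (x2 → x4)) = ¬True = False
¬¬(x6 ⊕ (x2 → x4)) = ¬False = True
x3 ↔ ¬¬(x6 ⊕ (x2 → x4)) = True ↔ True = True
((x1 ⊕ x5) ∧ ((((x1 ⊕ x2) ∧ ((x6 ∨ x1) ⊕ (x1 ⊕ x5))) → (x3 → x5)) ↔ (x3 → x6))) → (x3 ↔ ¬¬(x6 ⊕ (x2 → x4))) = True → True = True

True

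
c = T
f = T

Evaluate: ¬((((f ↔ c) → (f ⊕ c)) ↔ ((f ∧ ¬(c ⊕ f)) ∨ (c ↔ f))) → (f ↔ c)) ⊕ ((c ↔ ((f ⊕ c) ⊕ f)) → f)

T

f ↔ c = T ↔ T = T
f ⊕ c = T ⊕ T = F
(f ↔ c) → (f ⊕ c) = T → F = F
c ⊕ f = T ⊕ T = F
¬(c ⊕ f) = ¬F = T
f ∧ ¬(c ⊕ f) = T ∧ T = T
c ↔ f = T ↔ T = T
(f ∧ ¬(c ⊕ f)) ∨ (c ↔ f) = T ∨ T = T
((f ↔ c) → (f ⊕ c)) ↔ ((f ∧ ¬(c ⊕ f)) ∨ (c ↔ f)) = F ↔ T = F
f ↔ c = T ↔ T = T
(((f ↔ c) → (f ⊕ c)) ↔ ((f ∧ ¬(c ⊕ f)) ∨ (c ↔ f))) → (f ↔ c) = F → T = T
¬((((f ↔ c) → (f ⊕ c)) ↔ ((f ∧ ¬(c ⊕ f)) ∨ (c ↔ f))) → (f ↔ c)) = ¬T = F
f ⊕ c = T ⊕ T = F
(f ⊕ c) ⊕ f = F ⊕ T = T
c ↔ ((f ⊕ c) ⊕ f) = T ↔ T = T
(c ↔ ((f ⊕ c) ⊕ f)) → f = T → T = T
¬((((f ↔ c) → (f ⊕ c)) ↔ ((f ∧ ¬(c ⊕ f)) ∨ (c ↔ f))) → (f ↔ c)) ⊕ ((c ↔ ((f ⊕ c) ⊕ f)) → f) = F ⊕ T = T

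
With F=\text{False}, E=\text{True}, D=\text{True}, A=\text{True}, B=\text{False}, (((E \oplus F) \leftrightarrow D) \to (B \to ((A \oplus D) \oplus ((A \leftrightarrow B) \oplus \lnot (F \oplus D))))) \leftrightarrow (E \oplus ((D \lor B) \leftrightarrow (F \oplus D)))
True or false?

E \oplus F = \text{True} \oplus \text{False} = \text{True}
(E \oplus F) \leftrightarrow D = \text{True} \leftrightarrow \text{True} = \text{True}
A \oplus D = \text{True} \oplus \text{True} = \text{False}
A \leftrightarrow B = \text{True} \leftrightarrow \text{False} = \text{False}
F \oplus D = \text{False} \oplus \text{True} = \text{True}
\lnot (F \oplus D) = \lnot \text{True} = \text{False}
(A \leftrightarrow B) \oplus \lnot (F \oplus D) = \text{False} \oplus \text{False} = \text{False}
(A \oplus D) \oplus ((A \leftrightarrow B) \oplus \lnot (F \oplus D)) = \text{False} \oplus \text{False} = \text{False}
B \to ((A \oplus D) \oplus ((A \leftrightarrow B) \oplus \lnot (F \oplus D))) = \text{False} \to \text{False} = \text{True}
((E \oplus F) \leftrightarrow D) \to (B \to ((A \oplus D) \oplus ((A \leftrightarrow B) \oplus \lnot (F \oplus D)))) = \text{True} \to \text{True} = \text{True}
D \lor B = \text{True} \lor \text{False} = \text{True}
F \oplus D = \text{False} \oplus \text{True} = \text{True}
(D \lor B) \leftrightarrow (F \oplus D) = \text{True} \leftrightarrow \text{True} = \text{True}
E \oplus ((D \lor B) \leftrightarrow (F \oplus D)) = \text{True} \oplus \text{True} = \text{False}
(((E \oplus F) \leftrightarrow D) \to (B \to ((A \oplus D) \oplus ((A \leftrightarrow B) \oplus \lnot (F \oplus D))))) \leftrightarrow (E \oplus ((D \lor B) \leftrightarrow (F \oplus D))) = \text{True} \leftrightarrow \text{False} = \text{False}

\text{False}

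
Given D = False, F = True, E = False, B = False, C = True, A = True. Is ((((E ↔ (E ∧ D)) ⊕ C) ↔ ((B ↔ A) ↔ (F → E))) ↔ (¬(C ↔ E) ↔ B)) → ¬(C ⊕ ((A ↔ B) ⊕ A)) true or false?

E ∧ D = False ∧ False = False
E ↔ (E ∧ D) = False ↔ False = True
(E ↔ (E ∧ D)) ⊕ C = True ⊕ True = False
B ↔ A = False ↔ True = False
F → E = True → False = False
(B ↔ A) ↔ (F → E) = False ↔ False = True
((E ↔ (E ∧ D)) ⊕ C) ↔ ((B ↔ A) ↔ (F → E)) = False ↔ True = False
C ↔ E = True ↔ False = False
¬(C ↔ E) = ¬False = True
¬(C ↔ E) ↔ B = True ↔ False = False
(((E ↔ (E ∧ D)) ⊕ C) ↔ ((B ↔ A) ↔ (F → E))) ↔ (¬(C ↔ E) ↔ B) = False ↔ False = True
A ↔ B = True ↔ False = False
(A ↔ B) ⊕ A = False ⊕ True = True
C ⊕ ((A ↔ B) ⊕ A) = True ⊕ True = False
¬(C ⊕ ((A ↔ B) ⊕ A)) = ¬False = True
((((E ↔ (E ∧ D)) ⊕ C) ↔ ((B ↔ A) ↔ (F → E))) ↔ (¬(C ↔ E) ↔ B)) → ¬(C ⊕ ((A ↔ B) ⊕ A)) = True → True = True

True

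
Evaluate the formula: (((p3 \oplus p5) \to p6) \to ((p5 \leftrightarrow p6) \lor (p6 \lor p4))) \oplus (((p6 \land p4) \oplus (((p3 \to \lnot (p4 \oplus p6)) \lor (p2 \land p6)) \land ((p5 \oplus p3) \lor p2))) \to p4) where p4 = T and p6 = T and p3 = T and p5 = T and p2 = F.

p3 \oplus p5 = T \oplus T = F
(p3 \oplus p5) \to p6 = F \to T = T
p5 \leftrightarrow p6 = T \leftrightarrow T = T
p6 \lor p4 = T \lor T = T
(p5 \leftrightarrow p6) \lor (p6 \lor p4) = T \lor T = T
((p3 \oplus p5) \to p6) \to ((p5 \leftrightarrow p6) \lor (p6 \lor p4)) = T \to T = T
p6 \land p4 = T \land T = T
p4 \oplus p6 = T \oplus T = F
\lnot (p4 \oplus p6) = \lnot F = T
p3 \to \lnot (p4 \oplus p6) = T \to T = T
p2 \land p6 = F \land T = F
(p3 \to \lnot (p4 \oplus p6)) \lor (p2 \land p6) = T \lor F = T
p5 \oplus p3 = T \oplus T = F
(p5 \oplus p3) \lor p2 = F \lor F = F
((p3 \to \lnot (p4 \oplus p6)) \lor (p2 \land p6)) \land ((p5 \oplus p3) \lor p2) = T \land F = F
(p6 \land p4) \oplus (((p3 \to \lnot (p4 \oplus p6)) \lor (p2 \land p6)) \land ((p5 \oplus p3) \lor p2)) = T \oplus F = T
((p6 \land p4) \oplus (((p3 \to \lnot (p4 \oplus p6)) \lor (p2 \land p6)) \land ((p5 \oplus p3) \lor p2))) \to p4 = T \to T = T
(((p3 \oplus p5) \to p6) \to ((p5 \leftrightarrow p6) \lor (p6 \lor p4))) \oplus (((p6 \land p4) \oplus (((p3 \to \lnot (p4 \oplus p6)) \lor (p2 \land p6)) \land ((p5 \oplus p3) \lor p2))) \to p4) = T \oplus T = F

F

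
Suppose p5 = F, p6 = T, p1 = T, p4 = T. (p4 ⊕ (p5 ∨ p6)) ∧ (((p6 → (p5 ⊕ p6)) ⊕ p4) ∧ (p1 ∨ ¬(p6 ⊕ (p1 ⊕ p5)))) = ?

Substituting p5=F, p6=T, p1=T, p4=T:
p5 ∨ p6 = F ∨ T = T
p4 ⊕ (p5 ∨ p6) = T ⊕ T = F
p5 ⊕ p6 = F ⊕ T = T
p6 → (p5 ⊕ p6) = T → T = T
(p6 → (p5 ⊕ p6)) ⊕ p4 = T ⊕ T = F
p1 ⊕ p5 = T ⊕ F = T
p6 ⊕ (p1 ⊕ p5) = T ⊕ T = F
¬(p6 ⊕ (p1 ⊕ p5)) = ¬F = T
p1 ∨ ¬(p6 ⊕ (p1 ⊕ p5)) = T ∨ T = T
((p6 → (p5 ⊕ p6)) ⊕ p4) ∧ (p1 ∨ ¬(p6 ⊕ (p1 ⊕ p5))) = F ∧ T = F
(p4 ⊕ (p5 ∨ p6)) ∧ (((p6 → (p5 ⊕ p6)) ⊕ p4) ∧ (p1 ∨ ¬(p6 ⊕ (p1 ⊕ p5)))) = F ∧ F = F

F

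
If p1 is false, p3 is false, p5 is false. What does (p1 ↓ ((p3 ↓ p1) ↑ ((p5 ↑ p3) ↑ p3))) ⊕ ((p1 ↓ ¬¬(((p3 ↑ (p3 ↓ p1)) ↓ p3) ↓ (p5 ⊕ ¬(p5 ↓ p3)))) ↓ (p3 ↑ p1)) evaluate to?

T

p3 ↓ p1 = F ↓ F = T
p5 ↑ p3 = F ↑ F = T
(p5 ↑ p3) ↑ p3 = T ↑ F = T
(p3 ↓ p1) ↑ ((p5 ↑ p3) ↑ p3) = T ↑ T = F
p1 ↓ ((p3 ↓ p1) ↑ ((p5 ↑ p3) ↑ p3)) = F ↓ F = T
p3 ↓ p1 = F ↓ F = T
p3 ↑ (p3 ↓ p1) = F ↑ T = T
(p3 ↑ (p3 ↓ p1)) ↓ p3 = T ↓ F = F
p5 ↓ p3 = F ↓ F = T
¬(p5 ↓ p3) = ¬T = F
p5 ⊕ ¬(p5 ↓ p3) = F ⊕ F = F
((p3 ↑ (p3 ↓ p1)) ↓ p3) ↓ (p5 ⊕ ¬(p5 ↓ p3)) = F ↓ F = T
¬(((p3 ↑ (p3 ↓ p1)) ↓ p3) ↓ (p5 ⊕ ¬(p5 ↓ p3))) = ¬T = F
¬¬(((p3 ↑ (p3 ↓ p1)) ↓ p3) ↓ (p5 ⊕ ¬(p5 ↓ p3))) = ¬F = T
p1 ↓ ¬¬(((p3 ↑ (p3 ↓ p1)) ↓ p3) ↓ (p5 ⊕ ¬(p5 ↓ p3))) = F ↓ T = F
p3 ↑ p1 = F ↑ F = T
(p1 ↓ ¬¬(((p3 ↑ (p3 ↓ p1)) ↓ p3) ↓ (p5 ⊕ ¬(p5 ↓ p3)))) ↓ (p3 ↑ p1) = F ↓ T = F
(p1 ↓ ((p3 ↓ p1) ↑ ((p5 ↑ p3) ↑ p3))) ⊕ ((p1 ↓ ¬¬(((p3 ↑ (p3 ↓ p1)) ↓ p3) ↓ (p5 ⊕ ¬(p5 ↓ p3)))) ↓ (p3 ↑ p1)) = T ⊕ F = T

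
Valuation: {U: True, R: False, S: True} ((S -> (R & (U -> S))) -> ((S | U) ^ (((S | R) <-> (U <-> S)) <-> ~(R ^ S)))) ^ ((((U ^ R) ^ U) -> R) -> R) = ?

True

U -> S = True -> True = True
R & (U -> S) = False & True = False
S -> (R & (U -> S)) = True -> False = False
S | U = True | True = True
S | R = True | False = True
U <-> S = True <-> True = True
(S | R) <-> (U <-> S) = True <-> True = True
R ^ S = False ^ True = True
~(R ^ S) = ~True = False
((S | R) <-> (U <-> S)) <-> ~(R ^ S) = True <-> False = False
(S | U) ^ (((S | R) <-> (U <-> S)) <-> ~(R ^ S)) = True ^ False = True
(S -> (R & (U -> S))) -> ((S | U) ^ (((S | R) <-> (U <-> S)) <-> ~(R ^ S))) = False -> True = True
U ^ R = True ^ False = True
(U ^ R) ^ U = True ^ True = False
((U ^ R) ^ U) -> R = False -> False = True
(((U ^ R) ^ U) -> R) -> R = True -> False = False
((S -> (R & (U -> S))) -> ((S | U) ^ (((S | R) <-> (U <-> S)) <-> ~(R ^ S)))) ^ ((((U ^ R) ^ U) -> R) -> R) = True ^ False = True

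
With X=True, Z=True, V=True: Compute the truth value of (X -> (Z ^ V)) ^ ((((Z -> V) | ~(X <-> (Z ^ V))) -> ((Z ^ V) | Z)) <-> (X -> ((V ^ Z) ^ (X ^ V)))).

False

Z ^ V = True ^ True = False
X -> (Z ^ V) = True -> False = False
Z -> V = True -> True = True
Z ^ V = True ^ True = False
X <-> (Z ^ V) = True <-> False = False
~(X <-> (Z ^ V)) = ~False = True
(Z -> V) | ~(X <-> (Z ^ V)) = True | True = True
Z ^ V = True ^ True = False
(Z ^ V) | Z = False | True = True
((Z -> V) | ~(X <-> (Z ^ V))) -> ((Z ^ V) | Z) = True -> True = True
V ^ Z = True ^ True = False
X ^ V = True ^ True = False
(V ^ Z) ^ (X ^ V) = False ^ False = False
X -> ((V ^ Z) ^ (X ^ V)) = True -> False = False
(((Z -> V) | ~(X <-> (Z ^ V))) -> ((Z ^ V) | Z)) <-> (X -> ((V ^ Z) ^ (X ^ V))) = True <-> False = False
(X -> (Z ^ V)) ^ ((((Z -> V) | ~(X <-> (Z ^ V))) -> ((Z ^ V) | Z)) <-> (X -> ((V ^ Z) ^ (X ^ V)))) = False ^ False = False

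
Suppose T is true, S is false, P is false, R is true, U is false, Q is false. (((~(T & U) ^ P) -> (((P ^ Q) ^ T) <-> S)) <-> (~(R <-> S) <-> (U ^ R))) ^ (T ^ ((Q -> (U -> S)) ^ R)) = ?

Substituting T=1, S=0, P=0, R=1, U=0, Q=0:
T & U = 1 & 0 = 0
~(T & U) = ~0 = 1
~(T & U) ^ P = 1 ^ 0 = 1
P ^ Q = 0 ^ 0 = 0
(P ^ Q) ^ T = 0 ^ 1 = 1
((P ^ Q) ^ T) <-> S = 1 <-> 0 = 0
(~(T & U) ^ P) -> (((P ^ Q) ^ T) <-> S) = 1 -> 0 = 0
R <-> S = 1 <-> 0 = 0
~(R <-> S) = ~0 = 1
U ^ R = 0 ^ 1 = 1
~(R <-> S) <-> (U ^ R) = 1 <-> 1 = 1
((~(T & U) ^ P) -> (((P ^ Q) ^ T) <-> S)) <-> (~(R <-> S) <-> (U ^ R)) = 0 <-> 1 = 0
U -> S = 0 -> 0 = 1
Q -> (U -> S) = 0 -> 1 = 1
(Q -> (U -> S)) ^ R = 1 ^ 1 = 0
T ^ ((Q -> (U -> S)) ^ R) = 1 ^ 0 = 1
(((~(T & U) ^ P) -> (((P ^ Q) ^ T) <-> S)) <-> (~(R <-> S) <-> (U ^ R))) ^ (T ^ ((Q -> (U -> S)) ^ R)) = 0 ^ 1 = 1

1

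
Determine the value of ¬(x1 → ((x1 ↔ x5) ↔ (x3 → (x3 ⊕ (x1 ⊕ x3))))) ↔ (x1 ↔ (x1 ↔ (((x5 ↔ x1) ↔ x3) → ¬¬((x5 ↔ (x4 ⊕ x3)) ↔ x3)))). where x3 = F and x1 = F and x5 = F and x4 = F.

F

x1 ↔ x5 = F ↔ F = T
x1 ⊕ x3 = F ⊕ F = F
x3 ⊕ (x1 ⊕ x3) = F ⊕ F = F
x3 → (x3 ⊕ (x1 ⊕ x3)) = F → F = T
(x1 ↔ x5) ↔ (x3 → (x3 ⊕ (x1 ⊕ x3))) = T ↔ T = T
x1 → ((x1 ↔ x5) ↔ (x3 → (x3 ⊕ (x1 ⊕ x3)))) = F → T = T
¬(x1 → ((x1 ↔ x5) ↔ (x3 → (x3 ⊕ (x1 ⊕ x3))))) = ¬T = F
x5 ↔ x1 = F ↔ F = T
(x5 ↔ x1) ↔ x3 = T ↔ F = F
x4 ⊕ x3 = F ⊕ F = F
x5 ↔ (x4 ⊕ x3) = F ↔ F = T
(x5 ↔ (x4 ⊕ x3)) ↔ x3 = T ↔ F = F
¬((x5 ↔ (x4 ⊕ x3)) ↔ x3) = ¬F = T
¬¬((x5 ↔ (x4 ⊕ x3)) ↔ x3) = ¬T = F
((x5 ↔ x1) ↔ x3) → ¬¬((x5 ↔ (x4 ⊕ x3)) ↔ x3) = F → F = T
x1 ↔ (((x5 ↔ x1) ↔ x3) → ¬¬((x5 ↔ (x4 ⊕ x3)) ↔ x3)) = F ↔ T = F
x1 ↔ (x1 ↔ (((x5 ↔ x1) ↔ x3) → ¬¬((x5 ↔ (x4 ⊕ x3)) ↔ x3))) = F ↔ F = T
¬(x1 → ((x1 ↔ x5) ↔ (x3 → (x3 ⊕ (x1 ⊕ x3))))) ↔ (x1 ↔ (x1 ↔ (((x5 ↔ x1) ↔ x3) → ¬¬((x5 ↔ (x4 ⊕ x3)) ↔ x3)))) = F ↔ T = F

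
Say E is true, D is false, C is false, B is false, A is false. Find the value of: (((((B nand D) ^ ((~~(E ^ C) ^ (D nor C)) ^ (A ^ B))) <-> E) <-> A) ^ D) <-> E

B nand D = F nand F = T
E ^ C = T ^ F = T
~(E ^ C) = ~T = F
~~(E ^ C) = ~F = T
D nor C = F nor F = T
~~(E ^ C) ^ (D nor C) = T ^ T = F
A ^ B = F ^ F = F
(~~(E ^ C) ^ (D nor C)) ^ (A ^ B) = F ^ F = F
(B nand D) ^ ((~~(E ^ C) ^ (D nor C)) ^ (A ^ B)) = T ^ F = T
((B nand D) ^ ((~~(E ^ C) ^ (D nor C)) ^ (A ^ B))) <-> E = T <-> T = T
(((B nand D) ^ ((~~(E ^ C) ^ (D nor C)) ^ (A ^ B))) <-> E) <-> A = T <-> F = F
((((B nand D) ^ ((~~(E ^ C) ^ (D nor C)) ^ (A ^ B))) <-> E) <-> A) ^ D = F ^ F = F
(((((B nand D) ^ ((~~(E ^ C) ^ (D nor C)) ^ (A ^ B))) <-> E) <-> A) ^ D) <-> E = F <-> T = F

F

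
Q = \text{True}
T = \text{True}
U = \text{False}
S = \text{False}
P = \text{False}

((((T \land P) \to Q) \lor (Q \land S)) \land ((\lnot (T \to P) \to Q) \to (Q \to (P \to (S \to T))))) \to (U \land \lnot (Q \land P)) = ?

\text{False}

T \land P = \text{True} \land \text{False} = \text{False}
(T \land P) \to Q = \text{False} \to \text{True} = \text{True}
Q \land S = \text{True} \land \text{False} = \text{False}
((T \land P) \to Q) \lor (Q \land S) = \text{True} \lor \text{False} = \text{True}
T \to P = \text{True} \to \text{False} = \text{False}
\lnot (T \to P) = \lnot \text{False} = \text{True}
\lnot (T \to P) \to Q = \text{True} \to \text{True} = \text{True}
S \to T = \text{False} \to \text{True} = \text{True}
P \to (S \to T) = \text{False} \to \text{True} = \text{True}
Q \to (P \to (S \to T)) = \text{True} \to \text{True} = \text{True}
(\lnot (T \to P) \to Q) \to (Q \to (P \to (S \to T))) = \text{True} \to \text{True} = \text{True}
(((T \land P) \to Q) \lor (Q \land S)) \land ((\lnot (T \to P) \to Q) \to (Q \to (P \to (S \to T)))) = \text{True} \land \text{True} = \text{True}
Q \land P = \text{True} \land \text{False} = \text{False}
\lnot (Q \land P) = \lnot \text{False} = \text{True}
U \land \lnot (Q \land P) = \text{False} \land \text{True} = \text{False}
((((T \land P) \to Q) \lor (Q \land S)) \land ((\lnot (T \to P) \to Q) \to (Q \to (P \to (S \to T))))) \to (U \land \lnot (Q \land P)) = \text{True} \to \text{False} = \text{False}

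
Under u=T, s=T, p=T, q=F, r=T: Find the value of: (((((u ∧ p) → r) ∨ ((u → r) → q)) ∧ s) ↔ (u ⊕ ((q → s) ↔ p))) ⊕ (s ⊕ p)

F

u ∧ p = T ∧ T = T
(u ∧ p) → r = T → T = T
u → r = T → T = T
(u → r) → q = T → F = F
((u ∧ p) → r) ∨ ((u → r) → q) = T ∨ F = T
(((u ∧ p) → r) ∨ ((u → r) → q)) ∧ s = T ∧ T = T
q → s = F → T = T
(q → s) ↔ p = T ↔ T = T
u ⊕ ((q → s) ↔ p) = T ⊕ T = F
((((u ∧ p) → r) ∨ ((u → r) → q)) ∧ s) ↔ (u ⊕ ((q → s) ↔ p)) = T ↔ F = F
s ⊕ p = T ⊕ T = F
(((((u ∧ p) → r) ∨ ((u → r) → q)) ∧ s) ↔ (u ⊕ ((q → s) ↔ p))) ⊕ (s ⊕ p) = F ⊕ F = F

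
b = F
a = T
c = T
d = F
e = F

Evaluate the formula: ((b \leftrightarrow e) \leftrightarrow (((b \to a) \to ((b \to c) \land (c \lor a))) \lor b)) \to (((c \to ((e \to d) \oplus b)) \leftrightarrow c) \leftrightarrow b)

b \leftrightarrow e = F \leftrightarrow F = T
b \to a = F \to T = T
b \to c = F \to T = T
c \lor a = T \lor T = T
(b \to c) \land (c \lor a) = T \land T = T
(b \to a) \to ((b \to c) \land (c \lor a)) = T \to T = T
((b \to a) \to ((b \to c) \land (c \lor a))) \lor b = T \lor F = T
(b \leftrightarrow e) \leftrightarrow (((b \to a) \to ((b \to c) \land (c \lor a))) \lor b) = T \leftrightarrow T = T
e \to d = F \to F = T
(e \to d) \oplus b = T \oplus F = T
c \to ((e \to d) \oplus b) = T \to T = T
(c \to ((e \to d) \oplus b)) \leftrightarrow c = T \leftrightarrow T = T
((c \to ((e \to d) \oplus b)) \leftrightarrow c) \leftrightarrow b = T \leftrightarrow F = F
((b \leftrightarrow e) \leftrightarrow (((b \to a) \to ((b \to c) \land (c \lor a))) \lor b)) \to (((c \to ((e \to d) \oplus b)) \leftrightarrow c) \leftrightarrow b) = T \to F = F

F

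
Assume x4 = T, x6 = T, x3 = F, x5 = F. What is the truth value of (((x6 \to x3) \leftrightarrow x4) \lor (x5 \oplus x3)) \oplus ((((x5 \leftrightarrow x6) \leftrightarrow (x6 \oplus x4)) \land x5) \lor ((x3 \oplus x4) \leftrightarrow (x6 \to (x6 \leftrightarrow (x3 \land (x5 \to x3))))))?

Substituting x4=T, x6=T, x3=F, x5=F:
x6 \to x3 = T \to F = F
(x6 \to x3) \leftrightarrow x4 = F \leftrightarrow T = F
x5 \oplus x3 = F \oplus F = F
((x6 \to x3) \leftrightarrow x4) \lor (x5 \oplus x3) = F \lor F = F
x5 \leftrightarrow x6 = F \leftrightarrow T = F
x6 \oplus x4 = T \oplus T = F
(x5 \leftrightarrow x6) \leftrightarrow (x6 \oplus x4) = F \leftrightarrow F = T
((x5 \leftrightarrow x6) \leftrightarrow (x6 \oplus x4)) \land x5 = T \land F = F
x3 \oplus x4 = F \oplus T = T
x5 \to x3 = F \to F = T
x3 \land (x5 \to x3) = F \land T = F
x6 \leftrightarrow (x3 \land (x5 \to x3)) = T \leftrightarrow F = F
x6 \to (x6 \leftrightarrow (x3 \land (x5 \to x3))) = T \to F = F
(x3 \oplus x4) \leftrightarrow (x6 \to (x6 \leftrightarrow (x3 \land (x5 \to x3)))) = T \leftrightarrow F = F
(((x5 \leftrightarrow x6) \leftrightarrow (x6 \oplus x4)) \land x5) \lor ((x3 \oplus x4) \leftrightarrow (x6 \to (x6 \leftrightarrow (x3 \land (x5 \to x3))))) = F \lor F = F
(((x6 \to x3) \leftrightarrow x4) \lor (x5 \oplus x3)) \oplus ((((x5 \leftrightarrow x6) \leftrightarrow (x6 \oplus x4)) \land x5) \lor ((x3 \oplus x4) \leftrightarrow (x6 \to (x6 \leftrightarrow (x3 \land (x5 \to x3)))))) = F \oplus F = F

F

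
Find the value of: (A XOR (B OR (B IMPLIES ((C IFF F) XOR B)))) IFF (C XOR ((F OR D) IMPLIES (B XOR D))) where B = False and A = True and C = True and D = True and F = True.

True

C IFF F = True IFF True = True
(C IFF F) XOR B = True XOR False = True
B IMPLIES ((C IFF F) XOR B) = False IMPLIES True = True
B OR (B IMPLIES ((C IFF F) XOR B)) = False OR True = True
A XOR (B OR (B IMPLIES ((C IFF F) XOR B))) = True XOR True = False
F OR D = True OR True = True
B XOR D = False XOR True = True
(F OR D) IMPLIES (B XOR D) = True IMPLIES True = True
C XOR ((F OR D) IMPLIES (B XOR D)) = True XOR True = False
(A XOR (B OR (B IMPLIES ((C IFF F) XOR B)))) IFF (C XOR ((F OR D) IMPLIES (B XOR D))) = False IFF False = True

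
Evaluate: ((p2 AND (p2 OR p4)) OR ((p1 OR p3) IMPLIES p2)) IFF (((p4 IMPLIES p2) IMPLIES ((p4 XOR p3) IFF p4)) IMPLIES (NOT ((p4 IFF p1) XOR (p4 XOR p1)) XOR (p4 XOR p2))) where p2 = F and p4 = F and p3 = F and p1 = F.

p2 OR p4 = F OR F = F
p2 AND (p2 OR p4) = F AND F = F
p1 OR p3 = F OR F = F
(p1 OR p3) IMPLIES p2 = F IMPLIES F = T
(p2 AND (p2 OR p4)) OR ((p1 OR p3) IMPLIES p2) = F OR T = T
p4 IMPLIES p2 = F IMPLIES F = T
p4 XOR p3 = F XOR F = F
(p4 XOR p3) IFF p4 = F IFF F = T
(p4 IMPLIES p2) IMPLIES ((p4 XOR p3) IFF p4) = T IMPLIES T = T
p4 IFF p1 = F IFF F = T
p4 XOR p1 = F XOR F = F
(p4 IFF p1) XOR (p4 XOR p1) = T XOR F = T
NOT ((p4 IFF p1) XOR (p4 XOR p1)) = NOT T = F
p4 XOR p2 = F XOR F = F
NOT ((p4 IFF p1) XOR (p4 XOR p1)) XOR (p4 XOR p2) = F XOR F = F
((p4 IMPLIES p2) IMPLIES ((p4 XOR p3) IFF p4)) IMPLIES (NOT ((p4 IFF p1) XOR (p4 XOR p1)) XOR (p4 XOR p2)) = T IMPLIES F = F
((p2 AND (p2 OR p4)) OR ((p1 OR p3) IMPLIES p2)) IFF (((p4 IMPLIES p2) IMPLIES ((p4 XOR p3) IFF p4)) IMPLIES (NOT ((p4 IFF p1) XOR (p4 XOR p1)) XOR (p4 XOR p2))) = T IFF F = F

F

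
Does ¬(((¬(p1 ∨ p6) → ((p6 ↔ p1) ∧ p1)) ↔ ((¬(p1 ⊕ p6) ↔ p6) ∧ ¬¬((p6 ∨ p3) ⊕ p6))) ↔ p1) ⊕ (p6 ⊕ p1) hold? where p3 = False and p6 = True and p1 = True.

True

p1 ∨ p6 = True ∨ True = True
¬(p1 ∨ p6) = ¬True = False
p6 ↔ p1 = True ↔ True = True
(p6 ↔ p1) ∧ p1 = True ∧ True = True
¬(p1 ∨ p6) → ((p6 ↔ p1) ∧ p1) = False → True = True
p1 ⊕ p6 = True ⊕ True = False
¬(p1 ⊕ p6) = ¬False = True
¬(p1 ⊕ p6) ↔ p6 = True ↔ True = True
p6 ∨ p3 = True ∨ False = True
(p6 ∨ p3) ⊕ p6 = True ⊕ True = False
¬((p6 ∨ p3) ⊕ p6) = ¬False = True
¬¬((p6 ∨ p3) ⊕ p6) = ¬True = False
(¬(p1 ⊕ p6) ↔ p6) ∧ ¬¬((p6 ∨ p3) ⊕ p6) = True ∧ False = False
(¬(p1 ∨ p6) → ((p6 ↔ p1) ∧ p1)) ↔ ((¬(p1 ⊕ p6) ↔ p6) ∧ ¬¬((p6 ∨ p3) ⊕ p6)) = True ↔ False = False
((¬(p1 ∨ p6) → ((p6 ↔ p1) ∧ p1)) ↔ ((¬(p1 ⊕ p6) ↔ p6) ∧ ¬¬((p6 ∨ p3) ⊕ p6))) ↔ p1 = False ↔ True = False
¬(((¬(p1 ∨ p6) → ((p6 ↔ p1) ∧ p1)) ↔ ((¬(p1 ⊕ p6) ↔ p6) ∧ ¬¬((p6 ∨ p3) ⊕ p6))) ↔ p1) = ¬False = True
p6 ⊕ p1 = True ⊕ True = False
¬(((¬(p1 ∨ p6) → ((p6 ↔ p1) ∧ p1)) ↔ ((¬(p1 ⊕ p6) ↔ p6) ∧ ¬¬((p6 ∨ p3) ⊕ p6))) ↔ p1) ⊕ (p6 ⊕ p1) = True ⊕ False = True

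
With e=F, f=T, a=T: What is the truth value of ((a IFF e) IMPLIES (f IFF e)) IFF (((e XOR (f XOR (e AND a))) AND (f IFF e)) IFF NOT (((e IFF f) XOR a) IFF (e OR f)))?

a IFF e = T IFF F = F
f IFF e = T IFF F = F
(a IFF e) IMPLIES (f IFF e) = F IMPLIES F = T
e AND a = F AND T = F
f XOR (e AND a) = T XOR F = T
e XOR (f XOR (e AND a)) = F XOR T = T
f IFF e = T IFF F = F
(e XOR (f XOR (e AND a))) AND (f IFF e) = T AND F = F
e IFF f = F IFF T = F
(e IFF f) XOR a = F XOR T = T
e OR f = F OR T = T
((e IFF f) XOR a) IFF (e OR f) = T IFF T = T
NOT (((e IFF f) XOR a) IFF (e OR f)) = NOT T = F
((e XOR (f XOR (e AND a))) AND (f IFF e)) IFF NOT (((e IFF f) XOR a) IFF (e OR f)) = F IFF F = T
((a IFF e) IMPLIES (f IFF e)) IFF (((e XOR (f XOR (e AND a))) AND (f IFF e)) IFF NOT (((e IFF f) XOR a) IFF (e OR f))) = T IFF T = T

T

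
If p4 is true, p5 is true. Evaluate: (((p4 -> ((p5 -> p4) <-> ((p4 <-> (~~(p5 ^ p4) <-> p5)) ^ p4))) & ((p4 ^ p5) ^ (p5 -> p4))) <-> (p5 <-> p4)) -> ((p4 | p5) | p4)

True

p5 -> p4 = True -> True = True
p5 ^ p4 = True ^ True = False
~(p5 ^ p4) = ~False = True
~~(p5 ^ p4) = ~True = False
~~(p5 ^ p4) <-> p5 = False <-> True = False
p4 <-> (~~(p5 ^ p4) <-> p5) = True <-> False = False
(p4 <-> (~~(p5 ^ p4) <-> p5)) ^ p4 = False ^ True = True
(p5 -> p4) <-> ((p4 <-> (~~(p5 ^ p4) <-> p5)) ^ p4) = True <-> True = True
p4 -> ((p5 -> p4) <-> ((p4 <-> (~~(p5 ^ p4) <-> p5)) ^ p4)) = True -> True = True
p4 ^ p5 = True ^ True = False
p5 -> p4 = True -> True = True
(p4 ^ p5) ^ (p5 -> p4) = False ^ True = True
(p4 -> ((p5 -> p4) <-> ((p4 <-> (~~(p5 ^ p4) <-> p5)) ^ p4))) & ((p4 ^ p5) ^ (p5 -> p4)) = True & True = True
p5 <-> p4 = True <-> True = True
((p4 -> ((p5 -> p4) <-> ((p4 <-> (~~(p5 ^ p4) <-> p5)) ^ p4))) & ((p4 ^ p5) ^ (p5 -> p4))) <-> (p5 <-> p4) = True <-> True = True
p4 | p5 = True | True = True
(p4 | p5) | p4 = True | True = True
(((p4 -> ((p5 -> p4) <-> ((p4 <-> (~~(p5 ^ p4) <-> p5)) ^ p4))) & ((p4 ^ p5) ^ (p5 -> p4))) <-> (p5 <-> p4)) -> ((p4 | p5) | p4) = True -> True = True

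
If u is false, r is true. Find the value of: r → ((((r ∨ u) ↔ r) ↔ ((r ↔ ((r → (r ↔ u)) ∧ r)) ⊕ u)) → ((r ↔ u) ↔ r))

T

r ∨ u = T ∨ F = T
(r ∨ u) ↔ r = T ↔ T = T
r ↔ u = T ↔ F = F
r → (r ↔ u) = T → F = F
(r → (r ↔ u)) ∧ r = F ∧ T = F
r ↔ ((r → (r ↔ u)) ∧ r) = T ↔ F = F
(r ↔ ((r → (r ↔ u)) ∧ r)) ⊕ u = F ⊕ F = F
((r ∨ u) ↔ r) ↔ ((r ↔ ((r → (r ↔ u)) ∧ r)) ⊕ u) = T ↔ F = F
r ↔ u = T ↔ F = F
(r ↔ u) ↔ r = F ↔ T = F
(((r ∨ u) ↔ r) ↔ ((r ↔ ((r → (r ↔ u)) ∧ r)) ⊕ u)) → ((r ↔ u) ↔ r) = F → F = T
r → ((((r ∨ u) ↔ r) ↔ ((r ↔ ((r → (r ↔ u)) ∧ r)) ⊕ u)) → ((r ↔ u) ↔ r)) = T → T = T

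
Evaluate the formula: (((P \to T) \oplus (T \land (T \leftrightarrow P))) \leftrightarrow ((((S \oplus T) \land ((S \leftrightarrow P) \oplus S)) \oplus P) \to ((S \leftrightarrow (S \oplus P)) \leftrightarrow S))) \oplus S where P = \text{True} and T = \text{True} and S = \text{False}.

Substituting P=\text{True}, T=\text{True}, S=\text{False}:
P \to T = \text{True} \to \text{True} = \text{True}
T \leftrightarrow P = \text{True} \leftrightarrow \text{True} = \text{True}
T \land (T \leftrightarrow P) = \text{True} \land \text{True} = \text{True}
(P \to T) \oplus (T \land (T \leftrightarrow P)) = \text{True} \oplus \text{True} = \text{False}
S \oplus T = \text{False} \oplus \text{True} = \text{True}
S \leftrightarrow P = \text{False} \leftrightarrow \text{True} = \text{False}
(S \leftrightarrow P) \oplus S = \text{False} \oplus \text{False} = \text{False}
(S \oplus T) \land ((S \leftrightarrow P) \oplus S) = \text{True} \land \text{False} = \text{False}
((S \oplus T) \land ((S \leftrightarrow P) \oplus S)) \oplus P = \text{False} \oplus \text{True} = \text{True}
S \oplus P = \text{False} \oplus \text{True} = \text{True}
S \leftrightarrow (S \oplus P) = \text{False} \leftrightarrow \text{True} = \text{False}
(S \leftrightarrow (S \oplus P)) \leftrightarrow S = \text{False} \leftrightarrow \text{False} = \text{True}
(((S \oplus T) \land ((S \leftrightarrow P) \oplus S)) \oplus P) \to ((S \leftrightarrow (S \oplus P)) \leftrightarrow S) = \text{True} \to \text{True} = \text{True}
((P \to T) \oplus (T \land (T \leftrightarrow P))) \leftrightarrow ((((S \oplus T) \land ((S \leftrightarrow P) \oplus S)) \oplus P) \to ((S \leftrightarrow (S \oplus P)) \leftrightarrow S)) = \text{False} \leftrightarrow \text{True} = \text{False}
(((P \to T) \oplus (T \land (T \leftrightarrow P))) \leftrightarrow ((((S \oplus T) \land ((S \leftrightarrow P) \oplus S)) \oplus P) \to ((S \leftrightarrow (S \oplus P)) \leftrightarrow S))) \oplus S = \text{False} \oplus \text{False} = \text{False}

\text{False}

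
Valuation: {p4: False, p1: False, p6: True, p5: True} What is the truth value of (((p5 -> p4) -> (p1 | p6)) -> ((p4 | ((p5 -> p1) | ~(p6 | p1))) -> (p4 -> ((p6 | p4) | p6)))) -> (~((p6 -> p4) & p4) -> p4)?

False

p5 -> p4 = True -> False = False
p1 | p6 = False | True = True
(p5 -> p4) -> (p1 | p6) = False -> True = True
p5 -> p1 = True -> False = False
p6 | p1 = True | False = True
~(p6 | p1) = ~True = False
(p5 -> p1) | ~(p6 | p1) = False | False = False
p4 | ((p5 -> p1) | ~(p6 | p1)) = False | False = False
p6 | p4 = True | False = True
(p6 | p4) | p6 = True | True = True
p4 -> ((p6 | p4) | p6) = False -> True = True
(p4 | ((p5 -> p1) | ~(p6 | p1))) -> (p4 -> ((p6 | p4) | p6)) = False -> True = True
((p5 -> p4) -> (p1 | p6)) -> ((p4 | ((p5 -> p1) | ~(p6 | p1))) -> (p4 -> ((p6 | p4) | p6))) = True -> True = True
p6 -> p4 = True -> False = False
(p6 -> p4) & p4 = False & False = False
~((p6 -> p4) & p4) = ~False = True
~((p6 -> p4) & p4) -> p4 = True -> False = False
(((p5 -> p4) -> (p1 | p6)) -> ((p4 | ((p5 -> p1) | ~(p6 | p1))) -> (p4 -> ((p6 | p4) | p6)))) -> (~((p6 -> p4) & p4) -> p4) = True -> False = False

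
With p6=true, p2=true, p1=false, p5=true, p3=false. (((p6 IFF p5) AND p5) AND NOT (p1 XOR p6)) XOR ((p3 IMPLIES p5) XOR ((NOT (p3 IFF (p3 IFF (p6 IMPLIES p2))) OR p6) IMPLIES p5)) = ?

false

p6 IFF p5 = true IFF true = true
(p6 IFF p5) AND p5 = true AND true = true
p1 XOR p6 = false XOR true = true
NOT (p1 XOR p6) = NOT true = false
((p6 IFF p5) AND p5) AND NOT (p1 XOR p6) = true AND false = false
p3 IMPLIES p5 = false IMPLIES true = true
p6 IMPLIES p2 = true IMPLIES true = true
p3 IFF (p6 IMPLIES p2) = false IFF true = false
p3 IFF (p3 IFF (p6 IMPLIES p2)) = false IFF false = true
NOT (p3 IFF (p3 IFF (p6 IMPLIES p2))) = NOT true = false
NOT (p3 IFF (p3 IFF (p6 IMPLIES p2))) OR p6 = false OR true = true
(NOT (p3 IFF (p3 IFF (p6 IMPLIES p2))) OR p6) IMPLIES p5 = true IMPLIES true = true
(p3 IMPLIES p5) XOR ((NOT (p3 IFF (p3 IFF (p6 IMPLIES p2))) OR p6) IMPLIES p5) = true XOR true = false
(((p6 IFF p5) AND p5) AND NOT (p1 XOR p6)) XOR ((p3 IMPLIES p5) XOR ((NOT (p3 IFF (p3 IFF (p6 IMPLIES p2))) OR p6) IMPLIES p5)) = false XOR false = false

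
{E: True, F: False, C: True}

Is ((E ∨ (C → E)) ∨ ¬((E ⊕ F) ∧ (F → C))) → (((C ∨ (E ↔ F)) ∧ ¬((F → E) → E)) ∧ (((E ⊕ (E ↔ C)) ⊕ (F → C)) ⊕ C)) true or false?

False

C → E = True → True = True
E ∨ (C → E) = True ∨ True = True
E ⊕ F = True ⊕ False = True
F → C = False → True = True
(E ⊕ F) ∧ (F → C) = True ∧ True = True
¬((E ⊕ F) ∧ (F → C)) = ¬True = False
(E ∨ (C → E)) ∨ ¬((E ⊕ F) ∧ (F → C)) = True ∨ False = True
E ↔ F = True ↔ False = False
C ∨ (E ↔ F) = True ∨ False = True
F → E = False → True = True
(F → E) → E = True → True = True
¬((F → E) → E) = ¬True = False
(C ∨ (E ↔ F)) ∧ ¬((F → E) → E) = True ∧ False = False
E ↔ C = True ↔ True = True
E ⊕ (E ↔ C) = True ⊕ True = False
F → C = False → True = True
(E ⊕ (E ↔ C)) ⊕ (F → C) = False ⊕ True = True
((E ⊕ (E ↔ C)) ⊕ (F → C)) ⊕ C = True ⊕ True = False
((C ∨ (E ↔ F)) ∧ ¬((F → E) → E)) ∧ (((E ⊕ (E ↔ C)) ⊕ (F → C)) ⊕ C) = False ∧ False = False
((E ∨ (C → E)) ∨ ¬((E ⊕ F) ∧ (F → C))) → (((C ∨ (E ↔ F)) ∧ ¬((F → E) → E)) ∧ (((E ⊕ (E ↔ C)) ⊕ (F → C)) ⊕ C)) = True → False = False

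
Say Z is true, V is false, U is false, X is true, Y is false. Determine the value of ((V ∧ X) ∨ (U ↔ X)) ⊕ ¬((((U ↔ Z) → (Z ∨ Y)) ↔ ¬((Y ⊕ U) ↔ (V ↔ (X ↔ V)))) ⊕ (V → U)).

True

V ∧ X = False ∧ True = False
U ↔ X = False ↔ True = False
(V ∧ X) ∨ (U ↔ X) = False ∨ False = False
U ↔ Z = False ↔ True = False
Z ∨ Y = True ∨ False = True
(U ↔ Z) → (Z ∨ Y) = False → True = True
Y ⊕ U = False ⊕ False = False
X ↔ V = True ↔ False = False
V ↔ (X ↔ V) = False ↔ False = True
(Y ⊕ U) ↔ (V ↔ (X ↔ V)) = False ↔ True = False
¬((Y ⊕ U) ↔ (V ↔ (X ↔ V))) = ¬False = True
((U ↔ Z) → (Z ∨ Y)) ↔ ¬((Y ⊕ U) ↔ (V ↔ (X ↔ V))) = True ↔ True = True
V → U = False → False = True
(((U ↔ Z) → (Z ∨ Y)) ↔ ¬((Y ⊕ U) ↔ (V ↔ (X ↔ V)))) ⊕ (V → U) = True ⊕ True = False
¬((((U ↔ Z) → (Z ∨ Y)) ↔ ¬((Y ⊕ U) ↔ (V ↔ (X ↔ V)))) ⊕ (V → U)) = ¬False = True
((V ∧ X) ∨ (U ↔ X)) ⊕ ¬((((U ↔ Z) → (Z ∨ Y)) ↔ ¬((Y ⊕ U) ↔ (V ↔ (X ↔ V)))) ⊕ (V → U)) = False ⊕ True = True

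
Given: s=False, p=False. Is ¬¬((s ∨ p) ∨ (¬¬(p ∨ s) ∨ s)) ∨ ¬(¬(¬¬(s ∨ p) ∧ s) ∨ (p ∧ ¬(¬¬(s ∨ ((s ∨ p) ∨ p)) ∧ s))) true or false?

False

Substituting s=False, p=False:
s ∨ p = False ∨ False = False
p ∨ s = False ∨ False = False
¬(p ∨ s) = ¬False = True
¬¬(p ∨ s) = ¬True = False
¬¬(p ∨ s) ∨ s = False ∨ False = False
(s ∨ p) ∨ (¬¬(p ∨ s) ∨ s) = False ∨ False = False
¬((s ∨ p) ∨ (¬¬(p ∨ s) ∨ s)) = ¬False = True
¬¬((s ∨ p) ∨ (¬¬(p ∨ s) ∨ s)) = ¬True = False
s ∨ p = False ∨ False = False
¬(s ∨ p) = ¬False = True
¬¬(s ∨ p) = ¬True = False
¬¬(s ∨ p) ∧ s = False ∧ False = False
¬(¬¬(s ∨ p) ∧ s) = ¬False = True
s ∨ p = False ∨ False = False
(s ∨ p) ∨ p = False ∨ False = False
s ∨ ((s ∨ p) ∨ p) = False ∨ False = False
¬(s ∨ ((s ∨ p) ∨ p)) = ¬False = True
¬¬(s ∨ ((s ∨ p) ∨ p)) = ¬True = False
¬¬(s ∨ ((s ∨ p) ∨ p)) ∧ s = False ∧ False = False
¬(¬¬(s ∨ ((s ∨ p) ∨ p)) ∧ s) = ¬False = True
p ∧ ¬(¬¬(s ∨ ((s ∨ p) ∨ p)) ∧ s) = False ∧ True = False
¬(¬¬(s ∨ p) ∧ s) ∨ (p ∧ ¬(¬¬(s ∨ ((s ∨ p) ∨ p)) ∧ s)) = True ∨ False = True
¬(¬(¬¬(s ∨ p) ∧ s) ∨ (p ∧ ¬(¬¬(s ∨ ((s ∨ p) ∨ p)) ∧ s))) = ¬True = False
¬¬((s ∨ p) ∨ (¬¬(p ∨ s) ∨ s)) ∨ ¬(¬(¬¬(s ∨ p) ∧ s) ∨ (p ∧ ¬(¬¬(s ∨ ((s ∨ p) ∨ p)) ∧ s))) = False ∨ False = False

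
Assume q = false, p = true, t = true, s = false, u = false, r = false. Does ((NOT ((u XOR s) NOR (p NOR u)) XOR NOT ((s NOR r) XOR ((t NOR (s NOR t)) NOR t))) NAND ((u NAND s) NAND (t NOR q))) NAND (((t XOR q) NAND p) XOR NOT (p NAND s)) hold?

Substituting q=false, p=true, t=true, s=false, u=false, r=false:
u XOR s = false XOR false = false
p NOR u = true NOR false = false
(u XOR s) NOR (p NOR u) = false NOR false = true
NOT ((u XOR s) NOR (p NOR u)) = NOT true = false
s NOR r = false NOR false = true
s NOR t = false NOR true = false
t NOR (s NOR t) = true NOR false = false
(t NOR (s NOR t)) NOR t = false NOR true = false
(s NOR r) XOR ((t NOR (s NOR t)) NOR t) = true XOR false = true
NOT ((s NOR r) XOR ((t NOR (s NOR t)) NOR t)) = NOT true = false
NOT ((u XOR s) NOR (p NOR u)) XOR NOT ((s NOR r) XOR ((t NOR (s NOR t)) NOR t)) = false XOR false = false
u NAND s = false NAND false = true
t NOR q = true NOR false = false
(u NAND s) NAND (t NOR q) = true NAND false = true
(NOT ((u XOR s) NOR (p NOR u)) XOR NOT ((s NOR r) XOR ((t NOR (s NOR t)) NOR t))) NAND ((u NAND s) NAND (t NOR q)) = false NAND true = true
t XOR q = true XOR false = true
(t XOR q) NAND p = true NAND true = false
p NAND s = true NAND false = true
NOT (p NAND s) = NOT true = false
((t XOR q) NAND p) XOR NOT (p NAND s) = false XOR false = false
((NOT ((u XOR s) NOR (p NOR u)) XOR NOT ((s NOR r) XOR ((t NOR (s NOR t)) NOR t))) NAND ((u NAND s) NAND (t NOR q))) NAND (((t XOR q) NAND p) XOR NOT (p NAND s)) = true NAND false = true

true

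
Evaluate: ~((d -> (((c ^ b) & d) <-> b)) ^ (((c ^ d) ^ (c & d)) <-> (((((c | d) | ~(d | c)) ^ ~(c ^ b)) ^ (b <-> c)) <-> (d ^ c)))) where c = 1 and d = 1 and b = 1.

1

c ^ b = 1 ^ 1 = 0
(c ^ b) & d = 0 & 1 = 0
((c ^ b) & d) <-> b = 0 <-> 1 = 0
d -> (((c ^ b) & d) <-> b) = 1 -> 0 = 0
c ^ d = 1 ^ 1 = 0
c & d = 1 & 1 = 1
(c ^ d) ^ (c & d) = 0 ^ 1 = 1
c | d = 1 | 1 = 1
d | c = 1 | 1 = 1
~(d | c) = ~1 = 0
(c | d) | ~(d | c) = 1 | 0 = 1
c ^ b = 1 ^ 1 = 0
~(c ^ b) = ~0 = 1
((c | d) | ~(d | c)) ^ ~(c ^ b) = 1 ^ 1 = 0
b <-> c = 1 <-> 1 = 1
(((c | d) | ~(d | c)) ^ ~(c ^ b)) ^ (b <-> c) = 0 ^ 1 = 1
d ^ c = 1 ^ 1 = 0
((((c | d) | ~(d | c)) ^ ~(c ^ b)) ^ (b <-> c)) <-> (d ^ c) = 1 <-> 0 = 0
((c ^ d) ^ (c & d)) <-> (((((c | d) | ~(d | c)) ^ ~(c ^ b)) ^ (b <-> c)) <-> (d ^ c)) = 1 <-> 0 = 0
(d -> (((c ^ b) & d) <-> b)) ^ (((c ^ d) ^ (c & d)) <-> (((((c | d) | ~(d | c)) ^ ~(c ^ b)) ^ (b <-> c)) <-> (d ^ c))) = 0 ^ 0 = 0
~((d -> (((c ^ b) & d) <-> b)) ^ (((c ^ d) ^ (c & d)) <-> (((((c | d) | ~(d | c)) ^ ~(c ^ b)) ^ (b <-> c)) <-> (d ^ c)))) = ~0 = 1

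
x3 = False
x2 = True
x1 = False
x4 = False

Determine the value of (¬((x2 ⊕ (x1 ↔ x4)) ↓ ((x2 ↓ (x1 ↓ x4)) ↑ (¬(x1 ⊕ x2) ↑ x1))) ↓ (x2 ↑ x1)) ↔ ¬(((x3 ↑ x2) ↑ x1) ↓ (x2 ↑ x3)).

False

Substituting x3=False, x2=True, x1=False, x4=False:
x1 ↔ x4 = False ↔ False = True
x2 ⊕ (x1 ↔ x4) = True ⊕ True = False
x1 ↓ x4 = False ↓ False = True
x2 ↓ (x1 ↓ x4) = True ↓ True = False
x1 ⊕ x2 = False ⊕ True = True
¬(x1 ⊕ x2) = ¬True = False
¬(x1 ⊕ x2) ↑ x1 = False ↑ False = True
(x2 ↓ (x1 ↓ x4)) ↑ (¬(x1 ⊕ x2) ↑ x1) = False ↑ True = True
(x2 ⊕ (x1 ↔ x4)) ↓ ((x2 ↓ (x1 ↓ x4)) ↑ (¬(x1 ⊕ x2) ↑ x1)) = False ↓ True = False
¬((x2 ⊕ (x1 ↔ x4)) ↓ ((x2 ↓ (x1 ↓ x4)) ↑ (¬(x1 ⊕ x2) ↑ x1))) = ¬False = True
x2 ↑ x1 = True ↑ False = True
¬((x2 ⊕ (x1 ↔ x4)) ↓ ((x2 ↓ (x1 ↓ x4)) ↑ (¬(x1 ⊕ x2) ↑ x1))) ↓ (x2 ↑ x1) = True ↓ True = False
x3 ↑ x2 = False ↑ True = True
(x3 ↑ x2) ↑ x1 = True ↑ False = True
x2 ↑ x3 = True ↑ False = True
((x3 ↑ x2) ↑ x1) ↓ (x2 ↑ x3) = True ↓ True = False
¬(((x3 ↑ x2) ↑ x1) ↓ (x2 ↑ x3)) = ¬False = True
(¬((x2 ⊕ (x1 ↔ x4)) ↓ ((x2 ↓ (x1 ↓ x4)) ↑ (¬(x1 ⊕ x2) ↑ x1))) ↓ (x2 ↑ x1)) ↔ ¬(((x3 ↑ x2) ↑ x1) ↓ (x2 ↑ x3)) = False ↔ True = False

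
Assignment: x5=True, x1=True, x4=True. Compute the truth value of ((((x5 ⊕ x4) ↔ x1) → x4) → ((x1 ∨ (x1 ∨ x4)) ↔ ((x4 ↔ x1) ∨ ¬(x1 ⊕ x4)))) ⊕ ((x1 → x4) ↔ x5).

x5 ⊕ x4 = True ⊕ True = False
(x5 ⊕ x4) ↔ x1 = False ↔ True = False
((x5 ⊕ x4) ↔ x1) → x4 = False → True = True
x1 ∨ x4 = True ∨ True = True
x1 ∨ (x1 ∨ x4) = True ∨ True = True
x4 ↔ x1 = True ↔ True = True
x1 ⊕ x4 = True ⊕ True = False
¬(x1 ⊕ x4) = ¬False = True
(x4 ↔ x1) ∨ ¬(x1 ⊕ x4) = True ∨ True = True
(x1 ∨ (x1 ∨ x4)) ↔ ((x4 ↔ x1) ∨ ¬(x1 ⊕ x4)) = True ↔ True = True
(((x5 ⊕ x4) ↔ x1) → x4) → ((x1 ∨ (x1 ∨ x4)) ↔ ((x4 ↔ x1) ∨ ¬(x1 ⊕ x4))) = True → True = True
x1 → x4 = True → True = True
(x1 → x4) ↔ x5 = True ↔ True = True
((((x5 ⊕ x4) ↔ x1) → x4) → ((x1 ∨ (x1 ∨ x4)) ↔ ((x4 ↔ x1) ∨ ¬(x1 ⊕ x4)))) ⊕ ((x1 → x4) ↔ x5) = True ⊕ True = False

False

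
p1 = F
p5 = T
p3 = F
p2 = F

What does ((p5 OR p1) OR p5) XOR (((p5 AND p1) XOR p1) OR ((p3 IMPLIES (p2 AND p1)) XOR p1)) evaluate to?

Substituting p1=F, p5=T, p3=F, p2=F:
p5 OR p1 = T OR F = T
(p5 OR p1) OR p5 = T OR T = T
p5 AND p1 = T AND F = F
(p5 AND p1) XOR p1 = F XOR F = F
p2 AND p1 = F AND F = F
p3 IMPLIES (p2 AND p1) = F IMPLIES F = T
(p3 IMPLIES (p2 AND p1)) XOR p1 = T XOR F = T
((p5 AND p1) XOR p1) OR ((p3 IMPLIES (p2 AND p1)) XOR p1) = F OR T = T
((p5 OR p1) OR p5) XOR (((p5 AND p1) XOR p1) OR ((p3 IMPLIES (p2 AND p1)) XOR p1)) = T XOR T = F

F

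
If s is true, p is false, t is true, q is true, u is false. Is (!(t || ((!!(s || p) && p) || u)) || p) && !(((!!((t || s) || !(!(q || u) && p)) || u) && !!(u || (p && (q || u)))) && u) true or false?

s || p = true || false = true
!(s || p) = !true = false
!!(s || p) = !false = true
!!(s || p) && p = true && false = false
(!!(s || p) && p) || u = false || false = false
t || ((!!(s || p) && p) || u) = true || false = true
!(t || ((!!(s || p) && p) || u)) = !true = false
!(t || ((!!(s || p) && p) || u)) || p = false || false = false
t || s = true || true = true
q || u = true || false = true
!(q || u) = !true = false
!(q || u) && p = false && false = false
!(!(q || u) && p) = !false = true
(t || s) || !(!(q || u) && p) = true || true = true
!((t || s) || !(!(q || u) && p)) = !true = false
!!((t || s) || !(!(q || u) && p)) = !false = true
!!((t || s) || !(!(q || u) && p)) || u = true || false = true
q || u = true || false = true
p && (q || u) = false && true = false
u || (p && (q || u)) = false || false = false
!(u || (p && (q || u))) = !false = true
!!(u || (p && (q || u))) = !true = false
(!!((t || s) || !(!(q || u) && p)) || u) && !!(u || (p && (q || u))) = true && false = false
((!!((t || s) || !(!(q || u) && p)) || u) && !!(u || (p && (q || u)))) && u = false && false = false
!(((!!((t || s) || !(!(q || u) && p)) || u) && !!(u || (p && (q || u)))) && u) = !false = true
(!(t || ((!!(s || p) && p) || u)) || p) && !(((!!((t || s) || !(!(q || u) && p)) || u) && !!(u || (p && (q || u)))) && u) = false && true = false

false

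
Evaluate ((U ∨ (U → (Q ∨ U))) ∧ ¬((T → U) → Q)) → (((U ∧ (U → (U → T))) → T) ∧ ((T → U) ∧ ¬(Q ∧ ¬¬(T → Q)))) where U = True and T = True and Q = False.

Q ∨ U = False ∨ True = True
U → (Q ∨ U) = True → True = True
U ∨ (U → (Q ∨ U)) = True ∨ True = True
T → U = True → True = True
(T → U) → Q = True → False = False
¬((T → U) → Q) = ¬False = True
(U ∨ (U → (Q ∨ U))) ∧ ¬((T → U) → Q) = True ∧ True = True
U → T = True → True = True
U → (U → T) = True → True = True
U ∧ (U → (U → T)) = True ∧ True = True
(U ∧ (U → (U → T))) → T = True → True = True
T → U = True → True = True
T → Q = True → False = False
¬(T → Q) = ¬False = True
¬¬(T → Q) = ¬True = False
Q ∧ ¬¬(T → Q) = False ∧ False = False
¬(Q ∧ ¬¬(T → Q)) = ¬False = True
(T → U) ∧ ¬(Q ∧ ¬¬(T → Q)) = True ∧ True = True
((U ∧ (U → (U → T))) → T) ∧ ((T → U) ∧ ¬(Q ∧ ¬¬(T → Q))) = True ∧ True = True
((U ∨ (U → (Q ∨ U))) ∧ ¬((T → U) → Q)) → (((U ∧ (U → (U → T))) → T) ∧ ((T → U) ∧ ¬(Q ∧ ¬¬(T → Q)))) = True → True = True

True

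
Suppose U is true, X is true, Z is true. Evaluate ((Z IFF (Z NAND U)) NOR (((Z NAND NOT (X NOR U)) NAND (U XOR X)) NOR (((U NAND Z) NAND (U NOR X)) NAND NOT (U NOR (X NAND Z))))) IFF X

true

Z NAND U = true NAND true = false
Z IFF (Z NAND U) = true IFF false = false
X NOR U = true NOR true = false
NOT (X NOR U) = NOT false = true
Z NAND NOT (X NOR U) = true NAND true = false
U XOR X = true XOR true = false
(Z NAND NOT (X NOR U)) NAND (U XOR X) = false NAND false = true
U NAND Z = true NAND true = false
U NOR X = true NOR true = false
(U NAND Z) NAND (U NOR X) = false NAND false = true
X NAND Z = true NAND true = false
U NOR (X NAND Z) = true NOR false = false
NOT (U NOR (X NAND Z)) = NOT false = true
((U NAND Z) NAND (U NOR X)) NAND NOT (U NOR (X NAND Z)) = true NAND true = false
((Z NAND NOT (X NOR U)) NAND (U XOR X)) NOR (((U NAND Z) NAND (U NOR X)) NAND NOT (U NOR (X NAND Z))) = true NOR false = false
(Z IFF (Z NAND U)) NOR (((Z NAND NOT (X NOR U)) NAND (U XOR X)) NOR (((U NAND Z) NAND (U NOR X)) NAND NOT (U NOR (X NAND Z)))) = false NOR false = true
((Z IFF (Z NAND U)) NOR (((Z NAND NOT (X NOR U)) NAND (U XOR X)) NOR (((U NAND Z) NAND (U NOR X)) NAND NOT (U NOR (X NAND Z))))) IFF X = true IFF true = true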